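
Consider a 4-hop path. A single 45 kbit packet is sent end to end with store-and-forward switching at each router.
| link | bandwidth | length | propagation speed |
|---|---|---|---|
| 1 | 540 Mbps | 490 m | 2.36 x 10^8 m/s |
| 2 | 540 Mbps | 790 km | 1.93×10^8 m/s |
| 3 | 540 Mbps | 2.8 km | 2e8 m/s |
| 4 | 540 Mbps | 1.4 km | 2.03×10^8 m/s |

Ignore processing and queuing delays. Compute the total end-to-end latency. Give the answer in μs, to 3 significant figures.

L = 45000 bits.
Transmission delay per hop = L/R = 45000/540000000 = 83.3333 μs; 4 hops → 333.333 μs.
Propagation delays (d/s per hop): 2.07627, 4093.26, 14, 6.89655 μs; sum = 4116.24 μs.
End-to-end = 4450 μs.

4450 μs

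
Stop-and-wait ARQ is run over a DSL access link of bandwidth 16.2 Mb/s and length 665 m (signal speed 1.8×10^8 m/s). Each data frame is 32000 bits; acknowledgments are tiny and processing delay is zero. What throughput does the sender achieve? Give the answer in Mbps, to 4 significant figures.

t_tx = L/R = 32000/16200000 = 0.00197531 s.
t_prop = 665/180000000 = 3.69444e-06 s; RTT = 7.38889e-06 s.
Cycle = t_tx + RTT = 0.0019827 s.
Throughput = L / cycle = 32000 / 0.0019827 = 16.14 Mbps.

16.14 Mbps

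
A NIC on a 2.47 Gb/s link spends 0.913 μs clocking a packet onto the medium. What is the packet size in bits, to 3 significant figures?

2260 bits

L = R × t_tx = 2470000000 b/s × 9.13e-07 s = 2255.11 bits.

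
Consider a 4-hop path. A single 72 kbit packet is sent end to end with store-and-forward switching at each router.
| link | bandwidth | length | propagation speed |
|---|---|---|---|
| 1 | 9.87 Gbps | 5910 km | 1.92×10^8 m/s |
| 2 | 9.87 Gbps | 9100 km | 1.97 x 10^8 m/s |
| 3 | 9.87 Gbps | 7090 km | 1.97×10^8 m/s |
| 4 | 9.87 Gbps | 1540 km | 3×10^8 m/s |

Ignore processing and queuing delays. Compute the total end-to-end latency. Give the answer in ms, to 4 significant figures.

118.1 ms

L = 72000 bits.
Transmission delay per hop = L/R = 72000/9870000000 = 0.00729483 ms; 4 hops → 0.0291793 ms.
Propagation delays (d/s per hop): 30.7813, 46.1929, 35.9898, 5.13333 ms; sum = 118.097 ms.
End-to-end = 118.1 ms.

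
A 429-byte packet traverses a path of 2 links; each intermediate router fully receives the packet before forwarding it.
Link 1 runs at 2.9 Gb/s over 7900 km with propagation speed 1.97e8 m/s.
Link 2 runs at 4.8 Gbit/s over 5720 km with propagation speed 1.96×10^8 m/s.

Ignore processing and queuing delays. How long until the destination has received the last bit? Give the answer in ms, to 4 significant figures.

L = 429 × 8 = 3432 bits.
Transmission delays (L/R per hop): 0.00118345, 0.000715 ms; sum = 0.00189845 ms.
Propagation delays (d/s per hop): 40.1015, 29.1837 ms; sum = 69.2852 ms.
End-to-end = 69.29 ms.

69.29 ms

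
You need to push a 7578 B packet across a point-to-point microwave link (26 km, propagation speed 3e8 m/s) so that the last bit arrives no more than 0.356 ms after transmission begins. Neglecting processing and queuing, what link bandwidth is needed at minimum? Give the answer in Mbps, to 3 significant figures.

L = 60624 bits.
Propagation delay = 26000 / 300000000 = 0.0866667 ms.
Transmission budget = 0.356 − 0.0866667 = 0.269333 ms.
R ≥ L / t_tx = 60624 bits / 0.000269333 s = 225 Mbps.

225 Mbps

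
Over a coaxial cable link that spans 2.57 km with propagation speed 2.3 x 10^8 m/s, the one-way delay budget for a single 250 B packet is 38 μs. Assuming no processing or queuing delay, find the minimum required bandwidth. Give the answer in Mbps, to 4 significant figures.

L = 2000 bits.
Propagation delay = 2570 / 2.3e+08 = 11.1739 μs.
Transmission budget = 38 − 11.1739 = 26.8261 μs.
R ≥ L / t_tx = 2000 bits / 2.68261e-05 s = 74.55 Mbps.

74.55 Mbps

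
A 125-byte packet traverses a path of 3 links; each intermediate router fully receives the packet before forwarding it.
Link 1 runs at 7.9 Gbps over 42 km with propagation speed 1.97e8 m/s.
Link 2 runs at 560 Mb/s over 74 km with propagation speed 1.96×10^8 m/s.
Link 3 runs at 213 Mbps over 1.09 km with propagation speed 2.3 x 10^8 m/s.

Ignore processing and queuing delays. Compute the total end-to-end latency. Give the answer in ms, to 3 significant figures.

0.602 ms

L = 125 × 8 = 1000 bits.
Transmission delays (L/R per hop): 0.000126582, 0.00178571, 0.00469484 ms; sum = 0.00660713 ms.
Propagation delays (d/s per hop): 0.213198, 0.377551, 0.00473913 ms; sum = 0.595488 ms.
End-to-end = 0.602 ms.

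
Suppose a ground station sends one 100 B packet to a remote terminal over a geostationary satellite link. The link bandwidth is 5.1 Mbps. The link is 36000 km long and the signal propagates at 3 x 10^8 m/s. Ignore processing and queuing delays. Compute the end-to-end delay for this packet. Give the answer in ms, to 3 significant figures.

L = 100 × 8 = 800 bits.
Transmission delay = L/R = 800 / 5100000 = 0.156863 ms.
Propagation delay = d/s = 36000000 m / 300000000 m/s = 120 ms.
Total = 120 ms.

120 ms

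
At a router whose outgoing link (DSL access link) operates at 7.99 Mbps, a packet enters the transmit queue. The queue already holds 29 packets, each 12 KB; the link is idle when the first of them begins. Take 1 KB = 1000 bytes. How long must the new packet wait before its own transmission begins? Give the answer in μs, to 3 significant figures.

Each queued packet: L/R = 96000/7990000 = 12015 μs.
29 queued → 348436 μs.
Queuing delay = 348000 μs.

348000 μs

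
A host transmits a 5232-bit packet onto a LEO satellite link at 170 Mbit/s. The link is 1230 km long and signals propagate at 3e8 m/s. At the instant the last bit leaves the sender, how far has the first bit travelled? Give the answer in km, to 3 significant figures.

t_tx = L/R = 5232/170000000 = 3.07765e-05 s.
Distance = s × t_tx = 300000000 × 3.07765e-05 = 9.23 km.

9.23 km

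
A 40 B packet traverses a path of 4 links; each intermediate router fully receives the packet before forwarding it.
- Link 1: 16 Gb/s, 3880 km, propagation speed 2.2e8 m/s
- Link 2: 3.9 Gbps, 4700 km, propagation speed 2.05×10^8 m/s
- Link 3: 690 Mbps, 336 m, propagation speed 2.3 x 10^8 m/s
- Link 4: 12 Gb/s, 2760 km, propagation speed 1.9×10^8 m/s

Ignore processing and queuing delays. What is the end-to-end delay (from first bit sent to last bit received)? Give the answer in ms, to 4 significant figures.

55.09 ms

L = 40 × 8 = 320 bits.
Transmission delays (L/R per hop): 2e-05, 8.20513e-05, 0.000463768, 2.66667e-05 ms; sum = 0.000592486 ms.
Propagation delays (d/s per hop): 17.6364, 22.9268, 0.00146087, 14.5263 ms; sum = 55.091 ms.
End-to-end = 55.09 ms.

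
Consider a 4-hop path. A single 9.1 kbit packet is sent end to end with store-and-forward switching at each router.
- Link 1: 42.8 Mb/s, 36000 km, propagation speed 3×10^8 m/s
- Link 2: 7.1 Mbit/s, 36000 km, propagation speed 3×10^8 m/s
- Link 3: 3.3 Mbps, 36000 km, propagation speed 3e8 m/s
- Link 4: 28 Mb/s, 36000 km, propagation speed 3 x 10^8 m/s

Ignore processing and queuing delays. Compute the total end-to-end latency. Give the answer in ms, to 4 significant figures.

L = 9100 bits.
Transmission delays (L/R per hop): 0.212617, 1.28169, 2.75758, 0.325 ms; sum = 4.57688 ms.
Propagation delays (d/s per hop): 120, 120, 120, 120 ms; sum = 480 ms.
End-to-end = 484.6 ms.

484.6 ms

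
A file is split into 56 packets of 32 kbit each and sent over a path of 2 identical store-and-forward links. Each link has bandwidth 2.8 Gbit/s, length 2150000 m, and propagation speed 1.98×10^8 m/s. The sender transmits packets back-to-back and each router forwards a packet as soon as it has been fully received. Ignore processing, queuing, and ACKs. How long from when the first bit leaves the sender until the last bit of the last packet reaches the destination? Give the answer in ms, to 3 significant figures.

Per-hop transmission t_tx = L/R = 32000/2800000000 = 0.0114286 ms.
Per-hop propagation t_prop = 2150000/198000000 = 10.8586 ms.
Pipeline fill: first packet needs 2·t_tx to clear all hops; remaining 55 packets each add one t_tx.
Total = (2+56-1)·t_tx + 2·t_prop = 57·0.0114286 + 2·10.8586 = 22.4 ms.

22.4 ms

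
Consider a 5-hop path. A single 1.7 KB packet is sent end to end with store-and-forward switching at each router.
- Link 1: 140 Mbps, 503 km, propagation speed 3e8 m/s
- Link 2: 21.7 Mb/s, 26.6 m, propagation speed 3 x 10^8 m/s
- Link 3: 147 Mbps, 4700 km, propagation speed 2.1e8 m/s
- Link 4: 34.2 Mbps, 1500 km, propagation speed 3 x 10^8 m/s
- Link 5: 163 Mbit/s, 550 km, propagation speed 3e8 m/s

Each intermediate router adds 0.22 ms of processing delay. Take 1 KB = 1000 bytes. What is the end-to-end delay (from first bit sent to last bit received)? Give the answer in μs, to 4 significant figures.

33070 μs

L = 13600 bits.
Transmission delays (L/R per hop): 97.1429, 626.728, 92.517, 397.661, 83.4356 μs; sum = 1297.48 μs.
Propagation delays (d/s per hop): 1676.67, 0.0886667, 22381, 5000, 1833.33 μs; sum = 30891 μs.
Processing at 4 router(s): 4 × 0.22 ms = 880 μs.
End-to-end = 33070 μs.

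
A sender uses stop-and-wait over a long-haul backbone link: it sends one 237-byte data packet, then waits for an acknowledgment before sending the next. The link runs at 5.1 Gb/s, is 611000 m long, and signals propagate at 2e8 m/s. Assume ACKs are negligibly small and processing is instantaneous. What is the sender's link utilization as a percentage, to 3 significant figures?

0.00608 %

t_tx = L/R = 1896/5100000000 = 3.71765e-07 s.
t_prop = 611000/200000000 = 0.003055 s; RTT = 0.00611 s.
Cycle = t_tx + RTT = 0.00611037 s.
Utilization = t_tx / cycle = 3.71765e-07/0.00611037 = 0.00608 %.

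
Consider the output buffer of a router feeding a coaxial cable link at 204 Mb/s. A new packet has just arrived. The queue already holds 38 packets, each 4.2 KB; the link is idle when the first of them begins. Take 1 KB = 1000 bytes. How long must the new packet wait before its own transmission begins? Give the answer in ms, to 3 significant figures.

6.26 ms

Each queued packet: L/R = 33600/204000000 = 0.164706 ms.
38 queued → 6.25882 ms.
Queuing delay = 6.26 ms.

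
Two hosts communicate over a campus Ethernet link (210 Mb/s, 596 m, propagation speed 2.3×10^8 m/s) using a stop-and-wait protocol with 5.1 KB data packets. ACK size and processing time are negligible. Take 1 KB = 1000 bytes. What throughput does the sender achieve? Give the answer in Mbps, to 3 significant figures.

205 Mbps

t_tx = L/R = 40800/210000000 = 0.000194286 s.
t_prop = 596/2.3e+08 = 2.5913e-06 s; RTT = 5.18261e-06 s.
Cycle = t_tx + RTT = 0.000199468 s.
Throughput = L / cycle = 40800 / 0.000199468 = 205 Mbps.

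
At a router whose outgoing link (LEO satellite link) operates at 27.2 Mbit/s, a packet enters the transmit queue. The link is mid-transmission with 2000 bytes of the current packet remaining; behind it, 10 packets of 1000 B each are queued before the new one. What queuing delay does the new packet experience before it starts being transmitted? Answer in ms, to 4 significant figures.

3.529 ms

Each queued packet: L/R = 8000/27200000 = 0.294118 ms.
10 queued → 2.94118 ms.
Plus remaining 16000 bits of current packet: 0.588235 ms.
Queuing delay = 3.529 ms.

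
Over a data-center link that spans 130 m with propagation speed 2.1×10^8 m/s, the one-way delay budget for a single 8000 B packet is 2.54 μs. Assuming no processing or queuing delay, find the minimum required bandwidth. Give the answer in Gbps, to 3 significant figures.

33.3 Gbps

L = 64000 bits.
Propagation delay = 130 / 210000000 = 0.619048 μs.
Transmission budget = 2.54 − 0.619048 = 1.92095 μs.
R ≥ L / t_tx = 64000 bits / 1.92095e-06 s = 33.3 Gbps.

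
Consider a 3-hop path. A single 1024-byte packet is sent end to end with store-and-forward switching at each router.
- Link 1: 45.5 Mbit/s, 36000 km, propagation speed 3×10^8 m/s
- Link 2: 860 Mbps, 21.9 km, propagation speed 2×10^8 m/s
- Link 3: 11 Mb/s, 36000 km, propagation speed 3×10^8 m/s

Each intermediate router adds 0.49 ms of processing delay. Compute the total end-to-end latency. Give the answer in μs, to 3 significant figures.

242000 μs

L = 1024 × 8 = 8192 bits.
Transmission delays (L/R per hop): 180.044, 9.52558, 744.727 μs; sum = 934.297 μs.
Propagation delays (d/s per hop): 120000, 109.5, 120000 μs; sum = 240110 μs.
Processing at 2 router(s): 2 × 0.49 ms = 980 μs.
End-to-end = 242000 μs.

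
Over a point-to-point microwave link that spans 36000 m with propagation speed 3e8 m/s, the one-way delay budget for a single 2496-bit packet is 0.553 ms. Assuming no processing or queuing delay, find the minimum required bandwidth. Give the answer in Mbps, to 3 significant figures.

Propagation delay = 36000 / 300000000 = 0.12 ms.
Transmission budget = 0.553 − 0.12 = 0.433 ms.
R ≥ L / t_tx = 2496 bits / 0.000433 s = 5.76 Mbps.

5.76 Mbps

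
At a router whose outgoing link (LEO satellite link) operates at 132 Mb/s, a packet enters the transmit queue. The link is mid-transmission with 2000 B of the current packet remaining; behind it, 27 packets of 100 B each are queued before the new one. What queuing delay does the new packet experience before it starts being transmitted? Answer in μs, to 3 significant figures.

285 μs

Each queued packet: L/R = 800/132000000 = 6.06061 μs.
27 queued → 163.636 μs.
Plus remaining 16000 bits of current packet: 121.212 μs.
Queuing delay = 285 μs.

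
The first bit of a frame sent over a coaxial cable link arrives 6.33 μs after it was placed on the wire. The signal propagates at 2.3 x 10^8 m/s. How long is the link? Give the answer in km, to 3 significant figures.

1.46 km

d = s × t_prop = 2.3e+08 × 6.33e-06 = 1.46 km.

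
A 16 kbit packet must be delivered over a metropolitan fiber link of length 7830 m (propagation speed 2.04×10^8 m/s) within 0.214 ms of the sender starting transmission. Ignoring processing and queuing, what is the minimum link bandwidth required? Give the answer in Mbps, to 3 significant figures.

91.1 Mbps

Propagation delay = 7830 / 204000000 = 0.0383824 ms.
Transmission budget = 0.214 − 0.0383824 = 0.175618 ms.
R ≥ L / t_tx = 16000 bits / 0.000175618 s = 91.1 Mbps.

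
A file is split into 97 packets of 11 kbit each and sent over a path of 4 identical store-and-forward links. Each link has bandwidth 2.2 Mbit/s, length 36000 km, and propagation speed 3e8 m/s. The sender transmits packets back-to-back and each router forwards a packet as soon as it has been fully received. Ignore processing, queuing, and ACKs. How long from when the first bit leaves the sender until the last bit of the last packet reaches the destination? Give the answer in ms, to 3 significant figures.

Per-hop transmission t_tx = L/R = 11000/2200000 = 5 ms.
Per-hop propagation t_prop = 36000000/300000000 = 120 ms.
Pipeline fill: first packet needs 4·t_tx to clear all hops; remaining 96 packets each add one t_tx.
Total = (4+97-1)·t_tx + 4·t_prop = 100·5 + 4·120 = 980 ms.

980 ms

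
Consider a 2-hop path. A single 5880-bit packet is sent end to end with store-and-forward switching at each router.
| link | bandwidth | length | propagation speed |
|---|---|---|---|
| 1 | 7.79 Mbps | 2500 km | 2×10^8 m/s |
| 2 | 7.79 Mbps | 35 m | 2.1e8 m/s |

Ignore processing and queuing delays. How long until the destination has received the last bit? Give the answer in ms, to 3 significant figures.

14.0 ms

Transmission delay per hop = L/R = 5880/7790000 = 0.754814 ms; 2 hops → 1.50963 ms.
Propagation delays (d/s per hop): 12.5, 0.000166667 ms; sum = 12.5002 ms.
End-to-end = 14.0 ms.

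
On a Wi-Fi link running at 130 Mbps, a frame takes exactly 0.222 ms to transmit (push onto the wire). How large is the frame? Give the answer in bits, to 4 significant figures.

28860 bits

L = R × t_tx = 130000000 b/s × 0.000222 s = 28860 bits.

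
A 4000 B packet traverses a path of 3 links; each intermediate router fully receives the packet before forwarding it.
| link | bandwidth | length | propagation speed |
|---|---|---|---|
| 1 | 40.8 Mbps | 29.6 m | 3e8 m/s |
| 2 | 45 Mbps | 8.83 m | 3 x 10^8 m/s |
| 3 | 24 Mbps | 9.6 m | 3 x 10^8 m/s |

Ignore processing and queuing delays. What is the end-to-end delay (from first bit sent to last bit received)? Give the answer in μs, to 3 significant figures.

L = 4000 × 8 = 32000 bits.
Transmission delays (L/R per hop): 784.314, 711.111, 1333.33 μs; sum = 2828.76 μs.
Propagation delays (d/s per hop): 0.0986667, 0.0294333, 0.032 μs; sum = 0.1601 μs.
End-to-end = 2830 μs.

2830 μs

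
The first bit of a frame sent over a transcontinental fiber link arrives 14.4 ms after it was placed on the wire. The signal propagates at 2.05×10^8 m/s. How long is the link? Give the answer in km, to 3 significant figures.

d = s × t_prop = 2.05e+08 × 0.0144 = 2950 km.

2950 km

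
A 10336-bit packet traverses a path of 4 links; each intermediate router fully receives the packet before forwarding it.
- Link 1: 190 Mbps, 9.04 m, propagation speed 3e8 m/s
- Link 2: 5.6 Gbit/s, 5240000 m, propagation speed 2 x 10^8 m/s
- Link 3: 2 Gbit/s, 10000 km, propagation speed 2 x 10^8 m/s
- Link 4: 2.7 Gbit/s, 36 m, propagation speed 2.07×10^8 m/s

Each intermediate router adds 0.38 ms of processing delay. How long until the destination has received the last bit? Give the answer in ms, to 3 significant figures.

Transmission delays (L/R per hop): 0.0544, 0.00184571, 0.005168, 0.00382815 ms; sum = 0.0652419 ms.
Propagation delays (d/s per hop): 3.01333e-05, 26.2, 50, 0.000173913 ms; sum = 76.2002 ms.
Processing at 3 router(s): 3 × 0.38 ms = 1.14 ms.
End-to-end = 77.4 ms.

77.4 ms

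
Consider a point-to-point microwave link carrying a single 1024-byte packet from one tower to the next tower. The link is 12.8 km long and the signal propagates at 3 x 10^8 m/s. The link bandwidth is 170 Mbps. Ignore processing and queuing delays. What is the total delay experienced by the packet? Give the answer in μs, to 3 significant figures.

90.9 μs

L = 1024 × 8 = 8192 bits.
Transmission delay = L/R = 8192 / 170000000 = 48.1882 μs.
Propagation delay = d/s = 12800 m / 300000000 m/s = 42.6667 μs.
Total = 90.9 μs.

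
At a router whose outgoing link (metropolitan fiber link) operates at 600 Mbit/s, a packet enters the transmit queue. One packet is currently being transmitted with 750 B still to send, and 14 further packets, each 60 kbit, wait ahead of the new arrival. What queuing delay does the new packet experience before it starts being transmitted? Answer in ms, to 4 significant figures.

1.410 ms

Each queued packet: L/R = 60000/600000000 = 0.1 ms.
14 queued → 1.4 ms.
Plus remaining 6000 bits of current packet: 0.01 ms.
Queuing delay = 1.410 ms.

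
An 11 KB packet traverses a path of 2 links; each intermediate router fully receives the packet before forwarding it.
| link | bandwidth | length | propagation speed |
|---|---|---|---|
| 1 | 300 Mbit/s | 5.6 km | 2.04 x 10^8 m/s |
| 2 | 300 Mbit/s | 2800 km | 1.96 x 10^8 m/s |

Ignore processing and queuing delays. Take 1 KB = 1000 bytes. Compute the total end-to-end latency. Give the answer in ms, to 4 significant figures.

L = 88000 bits.
Transmission delay per hop = L/R = 88000/300000000 = 0.293333 ms; 2 hops → 0.586667 ms.
Propagation delays (d/s per hop): 0.027451, 14.2857 ms; sum = 14.3132 ms.
End-to-end = 14.90 ms.

14.90 ms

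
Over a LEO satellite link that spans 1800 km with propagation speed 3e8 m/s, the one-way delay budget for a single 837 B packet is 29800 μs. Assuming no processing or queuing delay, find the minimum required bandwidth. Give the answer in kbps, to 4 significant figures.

L = 6696 bits.
Propagation delay = 1800000 / 300000000 = 6000 μs.
Transmission budget = 29800 − 6000 = 23800 μs.
R ≥ L / t_tx = 6696 bits / 0.0238 s = 281.3 kbps.

281.3 kbps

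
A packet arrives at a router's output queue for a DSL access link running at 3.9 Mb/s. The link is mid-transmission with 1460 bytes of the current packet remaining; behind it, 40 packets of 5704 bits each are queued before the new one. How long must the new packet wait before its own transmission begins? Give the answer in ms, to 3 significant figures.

61.5 ms

Each queued packet: L/R = 5704/3900000 = 1.46256 ms.
40 queued → 58.5026 ms.
Plus remaining 11680 bits of current packet: 2.99487 ms.
Queuing delay = 61.5 ms.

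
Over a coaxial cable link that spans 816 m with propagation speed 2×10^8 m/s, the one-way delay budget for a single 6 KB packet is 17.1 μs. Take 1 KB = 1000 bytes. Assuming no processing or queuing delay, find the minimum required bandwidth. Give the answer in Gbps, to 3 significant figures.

L = 48000 bits.
Propagation delay = 816 / 200000000 = 4.08 μs.
Transmission budget = 17.1 − 4.08 = 13.02 μs.
R ≥ L / t_tx = 48000 bits / 1.302e-05 s = 3.69 Gbps.

3.69 Gbps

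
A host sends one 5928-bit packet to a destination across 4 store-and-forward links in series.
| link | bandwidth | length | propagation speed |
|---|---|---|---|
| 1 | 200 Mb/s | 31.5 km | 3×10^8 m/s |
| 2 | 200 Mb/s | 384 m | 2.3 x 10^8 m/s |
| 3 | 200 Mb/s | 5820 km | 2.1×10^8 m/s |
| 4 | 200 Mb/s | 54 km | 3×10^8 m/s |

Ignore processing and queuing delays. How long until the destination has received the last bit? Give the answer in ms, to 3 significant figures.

Transmission delay per hop = L/R = 5928/200000000 = 0.02964 ms; 4 hops → 0.11856 ms.
Propagation delays (d/s per hop): 0.105, 0.00166957, 27.7143, 0.18 ms; sum = 28.001 ms.
End-to-end = 28.1 ms.

28.1 ms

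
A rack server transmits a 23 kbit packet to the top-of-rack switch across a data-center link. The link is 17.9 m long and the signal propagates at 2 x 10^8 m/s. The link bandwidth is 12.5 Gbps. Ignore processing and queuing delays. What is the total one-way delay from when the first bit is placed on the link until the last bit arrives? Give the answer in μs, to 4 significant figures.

1.930 μs

L = 23000 bits.
Transmission delay = L/R = 23000 / 12500000000 = 1.84 μs.
Propagation delay = d/s = 17.9 m / 200000000 m/s = 0.0895 μs.
Total = 1.930 μs.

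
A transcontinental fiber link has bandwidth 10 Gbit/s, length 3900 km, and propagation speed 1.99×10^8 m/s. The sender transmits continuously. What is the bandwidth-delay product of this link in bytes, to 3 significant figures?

24500000 bytes

Propagation delay = 3900000 / 199000000 = 0.019598 s.
BDP = R × t_prop = 10000000000 × 0.019598 = 195980000 bits.
In bytes: 195980000/8 = 24500000 bytes.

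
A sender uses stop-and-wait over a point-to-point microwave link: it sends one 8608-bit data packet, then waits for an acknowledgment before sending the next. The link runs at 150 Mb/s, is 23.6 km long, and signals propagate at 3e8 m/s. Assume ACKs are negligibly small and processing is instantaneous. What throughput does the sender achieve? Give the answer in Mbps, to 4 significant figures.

40.09 Mbps

t_tx = L/R = 8608/150000000 = 5.73867e-05 s.
t_prop = 23600/300000000 = 7.86667e-05 s; RTT = 0.000157333 s.
Cycle = t_tx + RTT = 0.00021472 s.
Throughput = L / cycle = 8608 / 0.00021472 = 40.09 Mbps.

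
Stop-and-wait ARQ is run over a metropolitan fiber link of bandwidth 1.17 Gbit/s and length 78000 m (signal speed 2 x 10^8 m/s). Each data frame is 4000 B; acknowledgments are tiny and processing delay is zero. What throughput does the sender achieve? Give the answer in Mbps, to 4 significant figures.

t_tx = L/R = 32000/1170000000 = 2.73504e-05 s.
t_prop = 78000/200000000 = 0.00039 s; RTT = 0.00078 s.
Cycle = t_tx + RTT = 0.00080735 s.
Throughput = L / cycle = 32000 / 0.00080735 = 39.64 Mbps.

39.64 Mbps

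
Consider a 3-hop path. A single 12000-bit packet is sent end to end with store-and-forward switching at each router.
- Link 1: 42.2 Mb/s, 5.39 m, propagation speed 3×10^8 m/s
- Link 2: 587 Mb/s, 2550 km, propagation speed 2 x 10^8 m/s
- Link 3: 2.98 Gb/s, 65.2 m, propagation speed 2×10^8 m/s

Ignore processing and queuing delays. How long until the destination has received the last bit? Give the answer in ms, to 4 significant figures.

Transmission delays (L/R per hop): 0.28436, 0.0204429, 0.00402685 ms; sum = 0.30883 ms.
Propagation delays (d/s per hop): 1.79667e-05, 12.75, 0.000326 ms; sum = 12.7503 ms.
End-to-end = 13.06 ms.

13.06 ms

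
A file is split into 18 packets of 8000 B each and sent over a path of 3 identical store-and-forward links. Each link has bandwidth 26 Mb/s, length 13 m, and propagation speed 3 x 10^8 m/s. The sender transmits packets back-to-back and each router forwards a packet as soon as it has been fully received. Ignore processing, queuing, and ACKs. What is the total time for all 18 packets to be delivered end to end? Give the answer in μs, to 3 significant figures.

49200 μs

Per-hop transmission t_tx = L/R = 64000/26000000 = 2461.54 μs.
Per-hop propagation t_prop = 13/300000000 = 0.0433333 μs.
Pipeline fill: first packet needs 3·t_tx to clear all hops; remaining 17 packets each add one t_tx.
Total = (3+18-1)·t_tx + 3·t_prop = 20·2461.54 + 3·0.0433333 = 49200 μs.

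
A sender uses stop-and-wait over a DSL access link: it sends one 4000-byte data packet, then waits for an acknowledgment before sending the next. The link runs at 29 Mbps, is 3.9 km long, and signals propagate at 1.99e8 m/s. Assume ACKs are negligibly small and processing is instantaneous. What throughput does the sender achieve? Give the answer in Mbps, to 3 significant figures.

t_tx = L/R = 32000/29000000 = 0.00110345 s.
t_prop = 3900/199000000 = 1.9598e-05 s; RTT = 3.9196e-05 s.
Cycle = t_tx + RTT = 0.00114264 s.
Throughput = L / cycle = 32000 / 0.00114264 = 28.0 Mbps.

28.0 Mbps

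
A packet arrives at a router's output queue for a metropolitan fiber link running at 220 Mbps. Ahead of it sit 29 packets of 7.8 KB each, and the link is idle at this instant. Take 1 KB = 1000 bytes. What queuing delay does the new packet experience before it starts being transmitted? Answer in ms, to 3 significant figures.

Each queued packet: L/R = 62400/220000000 = 0.283636 ms.
29 queued → 8.22545 ms.
Queuing delay = 8.23 ms.

8.23 ms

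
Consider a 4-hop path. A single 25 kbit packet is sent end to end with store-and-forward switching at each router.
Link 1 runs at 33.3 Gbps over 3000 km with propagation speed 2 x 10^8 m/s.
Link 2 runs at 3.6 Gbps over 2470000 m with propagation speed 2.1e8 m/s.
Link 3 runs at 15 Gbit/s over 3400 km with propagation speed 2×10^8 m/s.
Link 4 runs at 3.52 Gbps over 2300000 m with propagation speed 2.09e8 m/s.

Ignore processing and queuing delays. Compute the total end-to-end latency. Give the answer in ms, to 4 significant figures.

54.78 ms

L = 25000 bits.
Transmission delays (L/R per hop): 0.000750751, 0.00694444, 0.00166667, 0.00710227 ms; sum = 0.0164641 ms.
Propagation delays (d/s per hop): 15, 11.7619, 17, 11.0048 ms; sum = 54.7667 ms.
End-to-end = 54.78 ms.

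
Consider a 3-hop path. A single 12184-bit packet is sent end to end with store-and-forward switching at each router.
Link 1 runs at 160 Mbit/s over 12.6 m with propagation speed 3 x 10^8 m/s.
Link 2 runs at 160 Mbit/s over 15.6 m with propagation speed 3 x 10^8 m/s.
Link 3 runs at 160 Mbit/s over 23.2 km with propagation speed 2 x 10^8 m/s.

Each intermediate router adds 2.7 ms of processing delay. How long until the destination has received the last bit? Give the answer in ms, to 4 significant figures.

Transmission delay per hop = L/R = 12184/160000000 = 0.07615 ms; 3 hops → 0.22845 ms.
Propagation delays (d/s per hop): 4.2e-05, 5.2e-05, 0.116 ms; sum = 0.116094 ms.
Processing at 2 router(s): 2 × 2.7 ms = 5.4 ms.
End-to-end = 5.745 ms.

5.745 ms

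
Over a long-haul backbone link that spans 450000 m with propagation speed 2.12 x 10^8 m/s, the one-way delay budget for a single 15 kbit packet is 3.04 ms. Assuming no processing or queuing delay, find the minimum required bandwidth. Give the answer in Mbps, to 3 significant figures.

Propagation delay = 450000 / 212000000 = 2.12264 ms.
Transmission budget = 3.04 − 2.12264 = 0.917358 ms.
R ≥ L / t_tx = 15000 bits / 0.000917358 s = 16.4 Mbps.

16.4 Mbps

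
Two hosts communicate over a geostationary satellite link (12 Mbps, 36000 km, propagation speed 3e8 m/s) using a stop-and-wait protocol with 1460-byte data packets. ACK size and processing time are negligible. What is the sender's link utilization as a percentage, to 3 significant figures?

0.404 %

t_tx = L/R = 11680/12000000 = 0.000973333 s.
t_prop = 36000000/300000000 = 0.12 s; RTT = 0.24 s.
Cycle = t_tx + RTT = 0.240973 s.
Utilization = t_tx / cycle = 0.000973333/0.240973 = 0.404 %.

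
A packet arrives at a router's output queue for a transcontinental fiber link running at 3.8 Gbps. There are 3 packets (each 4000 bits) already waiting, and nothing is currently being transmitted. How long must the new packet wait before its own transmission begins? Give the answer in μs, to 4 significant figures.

Each queued packet: L/R = 4000/3800000000 = 1.05263 μs.
3 queued → 3.15789 μs.
Queuing delay = 3.158 μs.

3.158 μs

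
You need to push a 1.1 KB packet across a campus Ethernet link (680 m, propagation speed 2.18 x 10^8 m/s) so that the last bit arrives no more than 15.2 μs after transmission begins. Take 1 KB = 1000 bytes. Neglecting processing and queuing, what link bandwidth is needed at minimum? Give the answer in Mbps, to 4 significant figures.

L = 8800 bits.
Propagation delay = 680 / 2.18e+08 = 3.11927 μs.
Transmission budget = 15.2 − 3.11927 = 12.0807 μs.
R ≥ L / t_tx = 8800 bits / 1.20807e-05 s = 728.4 Mbps.

728.4 Mbps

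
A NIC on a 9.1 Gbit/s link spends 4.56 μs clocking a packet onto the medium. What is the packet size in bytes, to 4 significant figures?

5187 bytes

L = R × t_tx = 9100000000 b/s × 4.56e-06 s = 41496 bits.
In bytes: 41496 / 8 = 5187 bytes.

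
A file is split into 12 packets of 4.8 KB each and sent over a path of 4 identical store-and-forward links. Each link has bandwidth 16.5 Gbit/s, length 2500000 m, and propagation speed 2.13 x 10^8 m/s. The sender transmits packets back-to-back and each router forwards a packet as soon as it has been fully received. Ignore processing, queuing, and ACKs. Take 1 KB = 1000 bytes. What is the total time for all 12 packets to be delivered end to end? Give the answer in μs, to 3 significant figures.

47000 μs

Per-hop transmission t_tx = L/R = 38400/16500000000 = 2.32727 μs.
Per-hop propagation t_prop = 2500000/213000000 = 11737.1 μs.
Pipeline fill: first packet needs 4·t_tx to clear all hops; remaining 11 packets each add one t_tx.
Total = (4+12-1)·t_tx + 4·t_prop = 15·2.32727 + 4·11737.1 = 47000 μs.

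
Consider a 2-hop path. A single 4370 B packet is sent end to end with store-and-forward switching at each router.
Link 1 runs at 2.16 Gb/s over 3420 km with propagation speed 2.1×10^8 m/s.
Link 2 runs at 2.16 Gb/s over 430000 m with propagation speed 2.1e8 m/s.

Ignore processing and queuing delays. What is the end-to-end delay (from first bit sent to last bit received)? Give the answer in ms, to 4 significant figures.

18.37 ms

L = 4370 × 8 = 34960 bits.
Transmission delay per hop = L/R = 34960/2160000000 = 0.0161852 ms; 2 hops → 0.0323704 ms.
Propagation delays (d/s per hop): 16.2857, 2.04762 ms; sum = 18.3333 ms.
End-to-end = 18.37 ms.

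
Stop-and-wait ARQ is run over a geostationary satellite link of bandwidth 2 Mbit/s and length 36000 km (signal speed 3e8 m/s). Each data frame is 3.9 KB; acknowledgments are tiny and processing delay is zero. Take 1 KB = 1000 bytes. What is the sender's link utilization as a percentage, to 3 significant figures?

t_tx = L/R = 31200/2000000 = 0.0156 s.
t_prop = 36000000/300000000 = 0.12 s; RTT = 0.24 s.
Cycle = t_tx + RTT = 0.2556 s.
Utilization = t_tx / cycle = 0.0156/0.2556 = 6.10 %.

6.10 %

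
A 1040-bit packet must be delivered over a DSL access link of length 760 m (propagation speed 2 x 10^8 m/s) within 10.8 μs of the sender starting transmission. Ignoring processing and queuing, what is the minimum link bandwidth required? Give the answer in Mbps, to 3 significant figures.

149 Mbps

Propagation delay = 760 / 200000000 = 3.8 μs.
Transmission budget = 10.8 − 3.8 = 7 μs.
R ≥ L / t_tx = 1040 bits / 7e-06 s = 149 Mbps.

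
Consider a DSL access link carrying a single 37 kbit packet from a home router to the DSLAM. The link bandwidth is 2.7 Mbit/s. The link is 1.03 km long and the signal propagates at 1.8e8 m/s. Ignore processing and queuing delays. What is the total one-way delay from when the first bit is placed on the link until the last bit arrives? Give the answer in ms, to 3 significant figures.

L = 37000 bits.
Transmission delay = L/R = 37000 / 2700000 = 13.7037 ms.
Propagation delay = d/s = 1030 m / 180000000 m/s = 0.00572222 ms.
Total = 13.7 ms.

13.7 ms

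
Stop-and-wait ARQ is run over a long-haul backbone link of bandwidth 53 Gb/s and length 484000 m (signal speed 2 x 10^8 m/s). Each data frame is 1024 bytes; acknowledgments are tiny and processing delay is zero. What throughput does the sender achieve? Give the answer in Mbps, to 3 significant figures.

1.69 Mbps

t_tx = L/R = 8192/53000000000 = 1.54566e-07 s.
t_prop = 484000/200000000 = 0.00242 s; RTT = 0.00484 s.
Cycle = t_tx + RTT = 0.00484015 s.
Throughput = L / cycle = 8192 / 0.00484015 = 1.69 Mbps.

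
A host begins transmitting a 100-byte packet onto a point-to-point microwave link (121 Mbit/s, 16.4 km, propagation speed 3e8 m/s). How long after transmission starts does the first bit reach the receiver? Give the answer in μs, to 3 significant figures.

54.7 μs

First bit experiences only propagation delay: d/s = 16400/300000000 = 54.7 μs.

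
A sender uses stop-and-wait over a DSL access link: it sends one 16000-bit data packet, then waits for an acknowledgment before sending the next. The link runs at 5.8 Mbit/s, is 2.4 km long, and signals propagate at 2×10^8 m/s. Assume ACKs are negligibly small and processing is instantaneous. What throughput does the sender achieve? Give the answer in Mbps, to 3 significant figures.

5.75 Mbps

t_tx = L/R = 16000/5800000 = 0.00275862 s.
t_prop = 2400/200000000 = 1.2e-05 s; RTT = 2.4e-05 s.
Cycle = t_tx + RTT = 0.00278262 s.
Throughput = L / cycle = 16000 / 0.00278262 = 5.75 Mbps.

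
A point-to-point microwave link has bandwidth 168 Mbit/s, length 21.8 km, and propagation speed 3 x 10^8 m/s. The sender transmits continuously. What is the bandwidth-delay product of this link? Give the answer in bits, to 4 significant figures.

12210 bits

Propagation delay = 21800 / 300000000 = 7.26667e-05 s.
BDP = R × t_prop = 168000000 × 7.26667e-05 = 12208 bits.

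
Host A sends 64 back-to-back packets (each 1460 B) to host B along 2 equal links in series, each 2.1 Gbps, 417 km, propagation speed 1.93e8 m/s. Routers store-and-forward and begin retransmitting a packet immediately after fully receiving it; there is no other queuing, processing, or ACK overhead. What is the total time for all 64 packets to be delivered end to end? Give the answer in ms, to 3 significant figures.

4.68 ms

Per-hop transmission t_tx = L/R = 11680/2100000000 = 0.0055619 ms.
Per-hop propagation t_prop = 417000/193000000 = 2.16062 ms.
Pipeline fill: first packet needs 2·t_tx to clear all hops; remaining 63 packets each add one t_tx.
Total = (2+64-1)·t_tx + 2·t_prop = 65·0.0055619 + 2·2.16062 = 4.68 ms.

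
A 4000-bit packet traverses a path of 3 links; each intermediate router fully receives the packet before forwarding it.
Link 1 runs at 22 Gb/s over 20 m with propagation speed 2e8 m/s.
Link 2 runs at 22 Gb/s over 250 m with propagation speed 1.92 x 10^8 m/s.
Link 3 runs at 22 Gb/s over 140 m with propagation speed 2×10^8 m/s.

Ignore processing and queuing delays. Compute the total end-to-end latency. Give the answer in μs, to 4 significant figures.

Transmission delay per hop = L/R = 4000/22000000000 = 0.181818 μs; 3 hops → 0.545455 μs.
Propagation delays (d/s per hop): 0.1, 1.30208, 0.7 μs; sum = 2.10208 μs.
End-to-end = 2.648 μs.

2.648 μs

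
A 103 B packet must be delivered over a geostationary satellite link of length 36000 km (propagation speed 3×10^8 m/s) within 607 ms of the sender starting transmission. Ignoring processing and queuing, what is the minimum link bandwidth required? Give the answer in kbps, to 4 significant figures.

1.692 kbps

L = 824 bits.
Propagation delay = 36000000 / 300000000 = 120 ms.
Transmission budget = 607 − 120 = 487 ms.
R ≥ L / t_tx = 824 bits / 0.487 s = 1.692 kbps.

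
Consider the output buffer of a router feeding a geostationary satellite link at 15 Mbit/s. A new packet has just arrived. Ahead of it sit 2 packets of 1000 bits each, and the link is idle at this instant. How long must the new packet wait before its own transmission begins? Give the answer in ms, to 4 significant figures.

Each queued packet: L/R = 1000/15000000 = 0.0666667 ms.
2 queued → 0.133333 ms.
Queuing delay = 0.1333 ms.

0.1333 ms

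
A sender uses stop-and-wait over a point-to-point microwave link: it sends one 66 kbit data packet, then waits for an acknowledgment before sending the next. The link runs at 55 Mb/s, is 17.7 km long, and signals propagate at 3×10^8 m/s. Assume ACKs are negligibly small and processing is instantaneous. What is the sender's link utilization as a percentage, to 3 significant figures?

t_tx = L/R = 66000/55000000 = 0.0012 s.
t_prop = 17700/300000000 = 5.9e-05 s; RTT = 0.000118 s.
Cycle = t_tx + RTT = 0.001318 s.
Utilization = t_tx / cycle = 0.0012/0.001318 = 91.0 %.

91.0 %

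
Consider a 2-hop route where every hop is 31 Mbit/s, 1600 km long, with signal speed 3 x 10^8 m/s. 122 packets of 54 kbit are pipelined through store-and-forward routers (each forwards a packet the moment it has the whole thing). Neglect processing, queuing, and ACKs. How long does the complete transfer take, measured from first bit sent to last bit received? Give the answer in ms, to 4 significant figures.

224.9 ms

Per-hop transmission t_tx = L/R = 54000/31000000 = 1.74194 ms.
Per-hop propagation t_prop = 1600000/300000000 = 5.33333 ms.
Pipeline fill: first packet needs 2·t_tx to clear all hops; remaining 121 packets each add one t_tx.
Total = (2+122-1)·t_tx + 2·t_prop = 123·1.74194 + 2·5.33333 = 224.9 ms.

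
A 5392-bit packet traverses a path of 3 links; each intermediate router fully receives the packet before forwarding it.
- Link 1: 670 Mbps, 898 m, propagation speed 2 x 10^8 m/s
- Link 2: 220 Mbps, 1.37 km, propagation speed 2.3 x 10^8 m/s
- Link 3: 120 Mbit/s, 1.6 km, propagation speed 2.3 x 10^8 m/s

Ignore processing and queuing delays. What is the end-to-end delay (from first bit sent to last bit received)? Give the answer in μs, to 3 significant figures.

Transmission delays (L/R per hop): 8.04776, 24.5091, 44.9333 μs; sum = 77.4902 μs.
Propagation delays (d/s per hop): 4.49, 5.95652, 6.95652 μs; sum = 17.403 μs.
End-to-end = 94.9 μs.

94.9 μs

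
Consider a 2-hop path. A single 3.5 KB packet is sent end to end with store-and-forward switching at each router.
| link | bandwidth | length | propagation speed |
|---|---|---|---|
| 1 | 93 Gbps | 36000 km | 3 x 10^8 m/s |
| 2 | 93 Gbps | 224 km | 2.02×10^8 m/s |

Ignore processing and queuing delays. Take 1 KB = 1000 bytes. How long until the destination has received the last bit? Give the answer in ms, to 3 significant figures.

121 ms

L = 28000 bits.
Transmission delay per hop = L/R = 28000/93000000000 = 0.000301075 ms; 2 hops → 0.000602151 ms.
Propagation delays (d/s per hop): 120, 1.10891 ms; sum = 121.109 ms.
End-to-end = 121 ms.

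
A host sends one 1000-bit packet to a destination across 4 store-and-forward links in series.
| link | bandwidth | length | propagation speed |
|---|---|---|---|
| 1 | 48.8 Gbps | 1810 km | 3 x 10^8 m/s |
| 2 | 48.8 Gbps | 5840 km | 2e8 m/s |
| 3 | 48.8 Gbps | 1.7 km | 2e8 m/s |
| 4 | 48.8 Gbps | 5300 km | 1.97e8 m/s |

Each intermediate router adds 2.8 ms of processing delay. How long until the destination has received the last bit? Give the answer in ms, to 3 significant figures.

Transmission delay per hop = L/R = 1000/48800000000 = 2.04918e-05 ms; 4 hops → 8.19672e-05 ms.
Propagation delays (d/s per hop): 6.03333, 29.2, 0.0085, 26.9036 ms; sum = 62.1454 ms.
Processing at 3 router(s): 3 × 2.8 ms = 8.4 ms.
End-to-end = 70.5 ms.

70.5 ms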